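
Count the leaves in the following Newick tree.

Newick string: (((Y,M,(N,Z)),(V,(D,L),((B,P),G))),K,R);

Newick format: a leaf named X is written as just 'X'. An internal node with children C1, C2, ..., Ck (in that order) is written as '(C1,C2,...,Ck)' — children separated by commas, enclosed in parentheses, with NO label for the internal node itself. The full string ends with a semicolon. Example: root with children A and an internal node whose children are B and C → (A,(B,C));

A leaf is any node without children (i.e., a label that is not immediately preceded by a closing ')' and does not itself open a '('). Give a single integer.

Answer: 12

Derivation:
Newick: (((Y,M,(N,Z)),(V,(D,L),((B,P),G))),K,R);
Scan left-to-right; a leaf is any maximal label run not followed by '(':
  pos 3: leaf 'Y' → count = 1
  pos 5: leaf 'M' → count = 2
  pos 8: leaf 'N' → count = 3
  pos 10: leaf 'Z' → count = 4
  pos 15: leaf 'V' → count = 5
  pos 18: leaf 'D' → count = 6
  pos 20: leaf 'L' → count = 7
  pos 25: leaf 'B' → count = 8
  pos 27: leaf 'P' → count = 9
  pos 30: leaf 'G' → count = 10
  pos 35: leaf 'K' → count = 11
  pos 37: leaf 'R' → count = 12
Total leaves: 12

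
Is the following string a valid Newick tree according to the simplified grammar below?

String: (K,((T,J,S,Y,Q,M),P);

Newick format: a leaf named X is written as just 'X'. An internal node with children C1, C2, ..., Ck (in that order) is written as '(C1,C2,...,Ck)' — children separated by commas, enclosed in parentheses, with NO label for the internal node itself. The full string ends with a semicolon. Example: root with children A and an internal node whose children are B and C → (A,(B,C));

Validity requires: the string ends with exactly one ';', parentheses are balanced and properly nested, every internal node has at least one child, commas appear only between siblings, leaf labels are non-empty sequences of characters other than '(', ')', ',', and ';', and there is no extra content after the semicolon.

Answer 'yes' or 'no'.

Answer: no

Derivation:
Input: (K,((T,J,S,Y,Q,M),P);
Paren balance: 3 '(' vs 2 ')' MISMATCH
Ends with single ';': True
Full parse: FAILS (expected , or ) at pos 20)
Valid: False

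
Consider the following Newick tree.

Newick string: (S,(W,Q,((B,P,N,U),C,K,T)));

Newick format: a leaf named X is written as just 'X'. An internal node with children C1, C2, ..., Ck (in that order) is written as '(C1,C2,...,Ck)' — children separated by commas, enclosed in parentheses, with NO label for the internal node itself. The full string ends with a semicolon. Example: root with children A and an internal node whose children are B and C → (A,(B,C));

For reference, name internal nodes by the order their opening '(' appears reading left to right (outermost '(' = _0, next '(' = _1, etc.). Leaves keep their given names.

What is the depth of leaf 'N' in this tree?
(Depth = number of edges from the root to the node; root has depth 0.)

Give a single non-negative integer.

Newick: (S,(W,Q,((B,P,N,U),C,K,T)));
Naming internals by '(' encounter order: outermost '(' = _0, next = _1, ...
Query node: N
Path from root: _0 -> _1 -> _2 -> _3 -> N
Depth of N: 4 (number of edges from root)

Answer: 4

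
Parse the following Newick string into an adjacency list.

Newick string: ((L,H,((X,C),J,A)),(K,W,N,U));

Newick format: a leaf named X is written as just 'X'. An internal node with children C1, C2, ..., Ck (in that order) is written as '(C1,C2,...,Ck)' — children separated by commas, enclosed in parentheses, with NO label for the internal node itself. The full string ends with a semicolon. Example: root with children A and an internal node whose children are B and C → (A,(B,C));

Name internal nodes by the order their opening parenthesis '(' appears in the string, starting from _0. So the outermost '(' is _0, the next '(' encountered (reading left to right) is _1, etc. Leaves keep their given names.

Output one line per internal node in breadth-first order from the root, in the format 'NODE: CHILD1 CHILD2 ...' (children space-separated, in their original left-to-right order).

Answer: _0: _1 _4
_1: L H _2
_4: K W N U
_2: _3 J A
_3: X C

Derivation:
Input: ((L,H,((X,C),J,A)),(K,W,N,U));
Scanning left-to-right, naming '(' by encounter order:
  pos 0: '(' -> open internal node _0 (depth 1)
  pos 1: '(' -> open internal node _1 (depth 2)
  pos 6: '(' -> open internal node _2 (depth 3)
  pos 7: '(' -> open internal node _3 (depth 4)
  pos 11: ')' -> close internal node _3 (now at depth 3)
  pos 16: ')' -> close internal node _2 (now at depth 2)
  pos 17: ')' -> close internal node _1 (now at depth 1)
  pos 19: '(' -> open internal node _4 (depth 2)
  pos 27: ')' -> close internal node _4 (now at depth 1)
  pos 28: ')' -> close internal node _0 (now at depth 0)
Total internal nodes: 5
BFS adjacency from root:
  _0: _1 _4
  _1: L H _2
  _4: K W N U
  _2: _3 J A
  _3: X C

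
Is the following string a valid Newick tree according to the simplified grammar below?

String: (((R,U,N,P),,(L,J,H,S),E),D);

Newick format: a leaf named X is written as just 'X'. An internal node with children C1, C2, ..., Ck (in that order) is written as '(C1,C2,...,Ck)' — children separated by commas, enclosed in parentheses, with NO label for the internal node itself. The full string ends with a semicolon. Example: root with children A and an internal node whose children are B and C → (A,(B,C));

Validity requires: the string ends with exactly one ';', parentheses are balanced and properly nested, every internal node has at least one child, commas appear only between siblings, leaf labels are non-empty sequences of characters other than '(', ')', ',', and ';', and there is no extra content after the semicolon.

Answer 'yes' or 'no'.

Answer: no

Derivation:
Input: (((R,U,N,P),,(L,J,H,S),E),D);
Paren balance: 4 '(' vs 4 ')' OK
Ends with single ';': True
Full parse: FAILS (empty leaf label at pos 12)
Valid: False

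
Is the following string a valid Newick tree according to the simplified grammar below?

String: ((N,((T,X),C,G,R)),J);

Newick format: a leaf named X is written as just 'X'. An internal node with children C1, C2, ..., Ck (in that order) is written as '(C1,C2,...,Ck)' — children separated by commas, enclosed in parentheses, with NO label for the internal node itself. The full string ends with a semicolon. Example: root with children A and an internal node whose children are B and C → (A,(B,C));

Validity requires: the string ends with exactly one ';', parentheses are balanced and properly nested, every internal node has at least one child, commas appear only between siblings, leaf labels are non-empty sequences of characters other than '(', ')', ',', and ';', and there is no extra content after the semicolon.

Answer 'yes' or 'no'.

Answer: yes

Derivation:
Input: ((N,((T,X),C,G,R)),J);
Paren balance: 4 '(' vs 4 ')' OK
Ends with single ';': True
Full parse: OK
Valid: True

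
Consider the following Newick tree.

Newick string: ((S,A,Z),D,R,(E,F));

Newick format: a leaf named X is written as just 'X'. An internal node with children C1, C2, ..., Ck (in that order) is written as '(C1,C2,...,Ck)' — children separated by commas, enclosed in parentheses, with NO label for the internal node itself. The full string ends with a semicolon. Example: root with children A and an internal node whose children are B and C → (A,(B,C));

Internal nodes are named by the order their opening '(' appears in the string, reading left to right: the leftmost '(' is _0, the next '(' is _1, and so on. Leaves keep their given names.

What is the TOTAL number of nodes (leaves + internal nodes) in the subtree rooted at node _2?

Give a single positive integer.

Newick: ((S,A,Z),D,R,(E,F));
Locate _2: it is the '(' at position 13 (the 3rd '(' reading left to right).
Query: subtree rooted at _2
_2: subtree_size = 1 + 2
  E: subtree_size = 1 + 0
  F: subtree_size = 1 + 0
Total subtree size of _2: 3

Answer: 3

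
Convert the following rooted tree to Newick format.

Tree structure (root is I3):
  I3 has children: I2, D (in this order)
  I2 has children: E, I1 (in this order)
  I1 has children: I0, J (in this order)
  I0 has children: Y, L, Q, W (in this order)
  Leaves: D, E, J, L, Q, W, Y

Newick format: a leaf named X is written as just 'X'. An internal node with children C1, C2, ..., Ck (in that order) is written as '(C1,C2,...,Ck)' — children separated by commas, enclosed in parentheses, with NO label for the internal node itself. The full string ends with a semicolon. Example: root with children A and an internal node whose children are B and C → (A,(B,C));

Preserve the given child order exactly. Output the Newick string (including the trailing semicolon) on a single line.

Answer: ((E,((Y,L,Q,W),J)),D);

Derivation:
internal I3 with children ['I2', 'D']
  internal I2 with children ['E', 'I1']
    leaf 'E' → 'E'
    internal I1 with children ['I0', 'J']
      internal I0 with children ['Y', 'L', 'Q', 'W']
        leaf 'Y' → 'Y'
        leaf 'L' → 'L'
        leaf 'Q' → 'Q'
        leaf 'W' → 'W'
      → '(Y,L,Q,W)'
      leaf 'J' → 'J'
    → '((Y,L,Q,W),J)'
  → '(E,((Y,L,Q,W),J))'
  leaf 'D' → 'D'
→ '((E,((Y,L,Q,W),J)),D)'
Final: ((E,((Y,L,Q,W),J)),D);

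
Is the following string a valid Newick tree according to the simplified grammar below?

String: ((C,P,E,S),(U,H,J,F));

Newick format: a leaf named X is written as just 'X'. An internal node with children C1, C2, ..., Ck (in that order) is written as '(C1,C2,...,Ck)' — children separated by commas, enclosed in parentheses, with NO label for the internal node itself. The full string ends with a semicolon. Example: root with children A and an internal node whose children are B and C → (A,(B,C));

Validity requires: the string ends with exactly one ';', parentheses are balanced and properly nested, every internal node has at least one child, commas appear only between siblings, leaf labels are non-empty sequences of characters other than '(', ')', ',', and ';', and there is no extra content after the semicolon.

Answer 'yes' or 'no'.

Answer: yes

Derivation:
Input: ((C,P,E,S),(U,H,J,F));
Paren balance: 3 '(' vs 3 ')' OK
Ends with single ';': True
Full parse: OK
Valid: True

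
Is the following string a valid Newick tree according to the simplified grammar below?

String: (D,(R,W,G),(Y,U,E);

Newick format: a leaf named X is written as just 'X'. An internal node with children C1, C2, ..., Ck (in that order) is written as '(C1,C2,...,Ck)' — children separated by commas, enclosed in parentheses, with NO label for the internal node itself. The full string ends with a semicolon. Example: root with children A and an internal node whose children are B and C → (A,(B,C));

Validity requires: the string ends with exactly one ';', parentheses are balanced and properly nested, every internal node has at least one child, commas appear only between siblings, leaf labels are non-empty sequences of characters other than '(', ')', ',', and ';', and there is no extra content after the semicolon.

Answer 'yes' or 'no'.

Input: (D,(R,W,G),(Y,U,E);
Paren balance: 3 '(' vs 2 ')' MISMATCH
Ends with single ';': True
Full parse: FAILS (expected , or ) at pos 18)
Valid: False

Answer: no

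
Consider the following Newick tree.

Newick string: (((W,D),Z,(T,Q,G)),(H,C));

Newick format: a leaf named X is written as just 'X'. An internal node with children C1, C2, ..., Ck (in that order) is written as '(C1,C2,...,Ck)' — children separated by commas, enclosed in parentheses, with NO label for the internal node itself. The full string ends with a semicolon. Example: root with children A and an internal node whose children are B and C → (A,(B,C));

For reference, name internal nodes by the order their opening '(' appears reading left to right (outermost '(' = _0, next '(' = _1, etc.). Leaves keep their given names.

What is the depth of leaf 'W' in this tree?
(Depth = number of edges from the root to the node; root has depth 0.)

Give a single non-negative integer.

Newick: (((W,D),Z,(T,Q,G)),(H,C));
Naming internals by '(' encounter order: outermost '(' = _0, next = _1, ...
Query node: W
Path from root: _0 -> _1 -> _2 -> W
Depth of W: 3 (number of edges from root)

Answer: 3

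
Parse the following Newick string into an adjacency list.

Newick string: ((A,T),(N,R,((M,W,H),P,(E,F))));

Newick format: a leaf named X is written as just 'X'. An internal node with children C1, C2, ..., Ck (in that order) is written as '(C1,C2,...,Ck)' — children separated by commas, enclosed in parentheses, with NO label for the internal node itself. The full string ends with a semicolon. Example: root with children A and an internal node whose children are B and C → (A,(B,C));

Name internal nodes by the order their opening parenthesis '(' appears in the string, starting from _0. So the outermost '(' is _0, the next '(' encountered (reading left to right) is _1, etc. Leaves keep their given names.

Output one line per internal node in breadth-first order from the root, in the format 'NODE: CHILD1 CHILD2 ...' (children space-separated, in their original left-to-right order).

Input: ((A,T),(N,R,((M,W,H),P,(E,F))));
Scanning left-to-right, naming '(' by encounter order:
  pos 0: '(' -> open internal node _0 (depth 1)
  pos 1: '(' -> open internal node _1 (depth 2)
  pos 5: ')' -> close internal node _1 (now at depth 1)
  pos 7: '(' -> open internal node _2 (depth 2)
  pos 12: '(' -> open internal node _3 (depth 3)
  pos 13: '(' -> open internal node _4 (depth 4)
  pos 19: ')' -> close internal node _4 (now at depth 3)
  pos 23: '(' -> open internal node _5 (depth 4)
  pos 27: ')' -> close internal node _5 (now at depth 3)
  pos 28: ')' -> close internal node _3 (now at depth 2)
  pos 29: ')' -> close internal node _2 (now at depth 1)
  pos 30: ')' -> close internal node _0 (now at depth 0)
Total internal nodes: 6
BFS adjacency from root:
  _0: _1 _2
  _1: A T
  _2: N R _3
  _3: _4 P _5
  _4: M W H
  _5: E F

Answer: _0: _1 _2
_1: A T
_2: N R _3
_3: _4 P _5
_4: M W H
_5: E F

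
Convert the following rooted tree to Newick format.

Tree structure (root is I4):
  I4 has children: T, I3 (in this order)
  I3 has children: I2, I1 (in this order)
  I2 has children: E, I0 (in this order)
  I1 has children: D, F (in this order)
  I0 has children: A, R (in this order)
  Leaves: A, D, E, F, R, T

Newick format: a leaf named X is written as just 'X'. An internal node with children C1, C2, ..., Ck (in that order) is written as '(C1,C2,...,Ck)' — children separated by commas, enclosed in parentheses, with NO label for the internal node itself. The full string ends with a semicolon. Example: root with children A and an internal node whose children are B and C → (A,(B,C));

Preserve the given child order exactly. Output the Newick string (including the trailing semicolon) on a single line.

Answer: (T,((E,(A,R)),(D,F)));

Derivation:
internal I4 with children ['T', 'I3']
  leaf 'T' → 'T'
  internal I3 with children ['I2', 'I1']
    internal I2 with children ['E', 'I0']
      leaf 'E' → 'E'
      internal I0 with children ['A', 'R']
        leaf 'A' → 'A'
        leaf 'R' → 'R'
      → '(A,R)'
    → '(E,(A,R))'
    internal I1 with children ['D', 'F']
      leaf 'D' → 'D'
      leaf 'F' → 'F'
    → '(D,F)'
  → '((E,(A,R)),(D,F))'
→ '(T,((E,(A,R)),(D,F)))'
Final: (T,((E,(A,R)),(D,F)));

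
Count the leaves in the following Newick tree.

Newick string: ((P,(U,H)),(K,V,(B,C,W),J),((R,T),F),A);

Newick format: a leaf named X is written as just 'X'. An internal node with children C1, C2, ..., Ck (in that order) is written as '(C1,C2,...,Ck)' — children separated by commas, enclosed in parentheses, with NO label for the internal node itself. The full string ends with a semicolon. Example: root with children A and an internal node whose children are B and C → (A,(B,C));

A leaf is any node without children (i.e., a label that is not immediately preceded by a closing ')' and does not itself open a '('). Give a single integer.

Answer: 13

Derivation:
Newick: ((P,(U,H)),(K,V,(B,C,W),J),((R,T),F),A);
Scan left-to-right; a leaf is any maximal label run not followed by '(':
  pos 2: leaf 'P' → count = 1
  pos 5: leaf 'U' → count = 2
  pos 7: leaf 'H' → count = 3
  pos 12: leaf 'K' → count = 4
  pos 14: leaf 'V' → count = 5
  pos 17: leaf 'B' → count = 6
  pos 19: leaf 'C' → count = 7
  pos 21: leaf 'W' → count = 8
  pos 24: leaf 'J' → count = 9
  pos 29: leaf 'R' → count = 10
  pos 31: leaf 'T' → count = 11
  pos 34: leaf 'F' → count = 12
  pos 37: leaf 'A' → count = 13
Total leaves: 13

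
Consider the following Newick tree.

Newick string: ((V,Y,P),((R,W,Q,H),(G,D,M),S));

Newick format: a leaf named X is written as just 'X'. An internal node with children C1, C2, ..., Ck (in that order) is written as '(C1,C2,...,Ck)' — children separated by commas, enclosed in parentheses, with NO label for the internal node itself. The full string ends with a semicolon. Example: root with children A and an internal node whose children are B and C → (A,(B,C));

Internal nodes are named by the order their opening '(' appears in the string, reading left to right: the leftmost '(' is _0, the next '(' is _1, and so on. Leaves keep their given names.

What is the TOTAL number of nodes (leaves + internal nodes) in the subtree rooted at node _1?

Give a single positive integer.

Answer: 4

Derivation:
Newick: ((V,Y,P),((R,W,Q,H),(G,D,M),S));
Locate _1: it is the '(' at position 1 (the 2nd '(' reading left to right).
Query: subtree rooted at _1
_1: subtree_size = 1 + 3
  V: subtree_size = 1 + 0
  Y: subtree_size = 1 + 0
  P: subtree_size = 1 + 0
Total subtree size of _1: 4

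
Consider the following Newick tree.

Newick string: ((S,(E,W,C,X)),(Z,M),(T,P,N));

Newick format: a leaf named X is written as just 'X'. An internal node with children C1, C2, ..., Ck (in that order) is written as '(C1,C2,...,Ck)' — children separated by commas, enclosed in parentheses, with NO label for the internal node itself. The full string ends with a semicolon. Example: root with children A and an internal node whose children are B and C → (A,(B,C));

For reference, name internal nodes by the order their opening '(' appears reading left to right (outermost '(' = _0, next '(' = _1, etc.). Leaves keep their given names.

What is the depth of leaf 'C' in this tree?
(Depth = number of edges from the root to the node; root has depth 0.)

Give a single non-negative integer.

Newick: ((S,(E,W,C,X)),(Z,M),(T,P,N));
Naming internals by '(' encounter order: outermost '(' = _0, next = _1, ...
Query node: C
Path from root: _0 -> _1 -> _2 -> C
Depth of C: 3 (number of edges from root)

Answer: 3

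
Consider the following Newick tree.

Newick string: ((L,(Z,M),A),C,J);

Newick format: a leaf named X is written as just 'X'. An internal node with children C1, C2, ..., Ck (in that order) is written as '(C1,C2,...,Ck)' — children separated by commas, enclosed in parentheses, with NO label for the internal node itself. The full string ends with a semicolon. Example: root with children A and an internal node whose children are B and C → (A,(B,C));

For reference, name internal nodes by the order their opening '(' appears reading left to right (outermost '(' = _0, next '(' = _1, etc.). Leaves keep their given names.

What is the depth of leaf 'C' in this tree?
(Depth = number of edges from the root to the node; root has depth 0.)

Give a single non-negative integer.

Answer: 1

Derivation:
Newick: ((L,(Z,M),A),C,J);
Naming internals by '(' encounter order: outermost '(' = _0, next = _1, ...
Query node: C
Path from root: _0 -> C
Depth of C: 1 (number of edges from root)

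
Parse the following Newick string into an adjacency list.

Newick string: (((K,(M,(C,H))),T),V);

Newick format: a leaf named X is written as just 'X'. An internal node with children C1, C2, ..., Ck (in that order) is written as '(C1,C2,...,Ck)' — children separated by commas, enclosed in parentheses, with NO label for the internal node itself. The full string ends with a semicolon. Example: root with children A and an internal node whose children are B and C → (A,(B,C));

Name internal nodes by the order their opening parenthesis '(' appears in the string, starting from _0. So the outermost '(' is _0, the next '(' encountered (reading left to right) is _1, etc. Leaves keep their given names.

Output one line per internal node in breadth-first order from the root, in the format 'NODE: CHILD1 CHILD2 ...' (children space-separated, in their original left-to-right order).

Input: (((K,(M,(C,H))),T),V);
Scanning left-to-right, naming '(' by encounter order:
  pos 0: '(' -> open internal node _0 (depth 1)
  pos 1: '(' -> open internal node _1 (depth 2)
  pos 2: '(' -> open internal node _2 (depth 3)
  pos 5: '(' -> open internal node _3 (depth 4)
  pos 8: '(' -> open internal node _4 (depth 5)
  pos 12: ')' -> close internal node _4 (now at depth 4)
  pos 13: ')' -> close internal node _3 (now at depth 3)
  pos 14: ')' -> close internal node _2 (now at depth 2)
  pos 17: ')' -> close internal node _1 (now at depth 1)
  pos 20: ')' -> close internal node _0 (now at depth 0)
Total internal nodes: 5
BFS adjacency from root:
  _0: _1 V
  _1: _2 T
  _2: K _3
  _3: M _4
  _4: C H

Answer: _0: _1 V
_1: _2 T
_2: K _3
_3: M _4
_4: C H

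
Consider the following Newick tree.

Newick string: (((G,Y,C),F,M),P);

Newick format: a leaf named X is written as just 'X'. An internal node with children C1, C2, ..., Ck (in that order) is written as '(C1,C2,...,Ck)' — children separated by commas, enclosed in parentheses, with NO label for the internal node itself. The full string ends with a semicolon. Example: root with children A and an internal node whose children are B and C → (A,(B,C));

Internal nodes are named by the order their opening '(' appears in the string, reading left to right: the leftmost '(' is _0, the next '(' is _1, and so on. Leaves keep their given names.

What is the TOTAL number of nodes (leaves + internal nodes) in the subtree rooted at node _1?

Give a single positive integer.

Answer: 7

Derivation:
Newick: (((G,Y,C),F,M),P);
Locate _1: it is the '(' at position 1 (the 2nd '(' reading left to right).
Query: subtree rooted at _1
_1: subtree_size = 1 + 6
  _2: subtree_size = 1 + 3
    G: subtree_size = 1 + 0
    Y: subtree_size = 1 + 0
    C: subtree_size = 1 + 0
  F: subtree_size = 1 + 0
  M: subtree_size = 1 + 0
Total subtree size of _1: 7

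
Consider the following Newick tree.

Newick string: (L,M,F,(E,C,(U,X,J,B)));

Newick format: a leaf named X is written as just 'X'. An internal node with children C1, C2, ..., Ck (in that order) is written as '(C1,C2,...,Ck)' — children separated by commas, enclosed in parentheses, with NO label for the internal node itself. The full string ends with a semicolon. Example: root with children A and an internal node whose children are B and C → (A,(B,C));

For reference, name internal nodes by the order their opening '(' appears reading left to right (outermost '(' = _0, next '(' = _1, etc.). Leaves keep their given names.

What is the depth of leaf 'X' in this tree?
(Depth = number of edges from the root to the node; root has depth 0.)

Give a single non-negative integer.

Answer: 3

Derivation:
Newick: (L,M,F,(E,C,(U,X,J,B)));
Naming internals by '(' encounter order: outermost '(' = _0, next = _1, ...
Query node: X
Path from root: _0 -> _1 -> _2 -> X
Depth of X: 3 (number of edges from root)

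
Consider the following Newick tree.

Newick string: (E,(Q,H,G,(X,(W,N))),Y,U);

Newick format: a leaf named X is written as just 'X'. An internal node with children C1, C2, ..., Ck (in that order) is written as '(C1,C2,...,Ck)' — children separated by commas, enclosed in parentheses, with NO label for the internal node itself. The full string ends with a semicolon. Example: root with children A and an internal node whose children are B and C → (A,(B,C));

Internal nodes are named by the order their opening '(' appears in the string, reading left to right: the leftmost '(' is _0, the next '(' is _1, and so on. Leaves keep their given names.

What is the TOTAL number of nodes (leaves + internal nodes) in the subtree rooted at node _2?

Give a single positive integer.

Newick: (E,(Q,H,G,(X,(W,N))),Y,U);
Locate _2: it is the '(' at position 10 (the 3rd '(' reading left to right).
Query: subtree rooted at _2
_2: subtree_size = 1 + 4
  X: subtree_size = 1 + 0
  _3: subtree_size = 1 + 2
    W: subtree_size = 1 + 0
    N: subtree_size = 1 + 0
Total subtree size of _2: 5

Answer: 5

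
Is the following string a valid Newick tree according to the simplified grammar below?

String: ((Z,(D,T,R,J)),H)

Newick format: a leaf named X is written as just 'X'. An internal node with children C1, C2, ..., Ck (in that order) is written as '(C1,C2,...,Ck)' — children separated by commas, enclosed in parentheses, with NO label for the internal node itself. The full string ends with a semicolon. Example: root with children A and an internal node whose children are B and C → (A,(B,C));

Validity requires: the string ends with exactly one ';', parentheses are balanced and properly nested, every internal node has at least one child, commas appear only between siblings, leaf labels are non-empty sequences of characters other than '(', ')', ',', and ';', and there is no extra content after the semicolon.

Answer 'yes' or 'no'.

Input: ((Z,(D,T,R,J)),H)
Paren balance: 3 '(' vs 3 ')' OK
Ends with single ';': False
Full parse: FAILS (must end with ;)
Valid: False

Answer: no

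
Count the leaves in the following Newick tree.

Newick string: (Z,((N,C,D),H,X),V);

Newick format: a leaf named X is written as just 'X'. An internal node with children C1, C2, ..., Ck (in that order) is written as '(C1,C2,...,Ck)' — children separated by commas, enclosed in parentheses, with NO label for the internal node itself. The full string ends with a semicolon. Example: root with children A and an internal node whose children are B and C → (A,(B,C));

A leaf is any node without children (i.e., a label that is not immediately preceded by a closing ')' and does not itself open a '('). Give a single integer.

Newick: (Z,((N,C,D),H,X),V);
Scan left-to-right; a leaf is any maximal label run not followed by '(':
  pos 1: leaf 'Z' → count = 1
  pos 5: leaf 'N' → count = 2
  pos 7: leaf 'C' → count = 3
  pos 9: leaf 'D' → count = 4
  pos 12: leaf 'H' → count = 5
  pos 14: leaf 'X' → count = 6
  pos 17: leaf 'V' → count = 7
Total leaves: 7

Answer: 7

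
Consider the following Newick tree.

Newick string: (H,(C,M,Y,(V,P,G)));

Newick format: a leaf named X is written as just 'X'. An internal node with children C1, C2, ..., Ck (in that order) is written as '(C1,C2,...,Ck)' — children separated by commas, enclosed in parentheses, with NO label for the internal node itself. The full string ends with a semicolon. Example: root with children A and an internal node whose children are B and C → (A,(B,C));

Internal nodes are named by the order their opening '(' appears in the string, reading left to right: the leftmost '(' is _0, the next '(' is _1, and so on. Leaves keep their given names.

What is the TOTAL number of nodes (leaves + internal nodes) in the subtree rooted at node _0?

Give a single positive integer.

Answer: 10

Derivation:
Newick: (H,(C,M,Y,(V,P,G)));
Locate _0: it is the '(' at position 0 (the 1st '(' reading left to right).
Query: subtree rooted at _0
_0: subtree_size = 1 + 9
  H: subtree_size = 1 + 0
  _1: subtree_size = 1 + 7
    C: subtree_size = 1 + 0
    M: subtree_size = 1 + 0
    Y: subtree_size = 1 + 0
    _2: subtree_size = 1 + 3
      V: subtree_size = 1 + 0
      P: subtree_size = 1 + 0
      G: subtree_size = 1 + 0
Total subtree size of _0: 10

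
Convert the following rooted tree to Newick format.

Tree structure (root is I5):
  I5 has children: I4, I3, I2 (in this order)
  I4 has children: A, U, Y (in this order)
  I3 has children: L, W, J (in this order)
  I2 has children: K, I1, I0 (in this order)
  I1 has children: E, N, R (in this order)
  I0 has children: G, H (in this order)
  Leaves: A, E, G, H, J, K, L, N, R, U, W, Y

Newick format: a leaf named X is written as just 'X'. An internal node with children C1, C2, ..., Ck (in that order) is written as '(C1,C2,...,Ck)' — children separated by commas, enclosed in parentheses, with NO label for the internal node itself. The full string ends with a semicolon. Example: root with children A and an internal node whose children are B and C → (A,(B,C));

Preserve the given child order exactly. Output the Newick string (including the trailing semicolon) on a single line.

internal I5 with children ['I4', 'I3', 'I2']
  internal I4 with children ['A', 'U', 'Y']
    leaf 'A' → 'A'
    leaf 'U' → 'U'
    leaf 'Y' → 'Y'
  → '(A,U,Y)'
  internal I3 with children ['L', 'W', 'J']
    leaf 'L' → 'L'
    leaf 'W' → 'W'
    leaf 'J' → 'J'
  → '(L,W,J)'
  internal I2 with children ['K', 'I1', 'I0']
    leaf 'K' → 'K'
    internal I1 with children ['E', 'N', 'R']
      leaf 'E' → 'E'
      leaf 'N' → 'N'
      leaf 'R' → 'R'
    → '(E,N,R)'
    internal I0 with children ['G', 'H']
      leaf 'G' → 'G'
      leaf 'H' → 'H'
    → '(G,H)'
  → '(K,(E,N,R),(G,H))'
→ '((A,U,Y),(L,W,J),(K,(E,N,R),(G,H)))'
Final: ((A,U,Y),(L,W,J),(K,(E,N,R),(G,H)));

Answer: ((A,U,Y),(L,W,J),(K,(E,N,R),(G,H)));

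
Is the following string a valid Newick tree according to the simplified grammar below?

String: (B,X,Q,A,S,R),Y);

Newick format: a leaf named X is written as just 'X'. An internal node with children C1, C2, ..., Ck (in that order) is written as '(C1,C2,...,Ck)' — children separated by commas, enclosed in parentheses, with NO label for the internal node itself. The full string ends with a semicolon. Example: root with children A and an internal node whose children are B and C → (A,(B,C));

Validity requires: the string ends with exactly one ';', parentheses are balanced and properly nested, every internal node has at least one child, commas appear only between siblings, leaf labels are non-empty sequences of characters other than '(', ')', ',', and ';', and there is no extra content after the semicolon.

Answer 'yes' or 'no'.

Answer: no

Derivation:
Input: (B,X,Q,A,S,R),Y);
Paren balance: 1 '(' vs 2 ')' MISMATCH
Ends with single ';': True
Full parse: FAILS (extra content after tree at pos 13)
Valid: False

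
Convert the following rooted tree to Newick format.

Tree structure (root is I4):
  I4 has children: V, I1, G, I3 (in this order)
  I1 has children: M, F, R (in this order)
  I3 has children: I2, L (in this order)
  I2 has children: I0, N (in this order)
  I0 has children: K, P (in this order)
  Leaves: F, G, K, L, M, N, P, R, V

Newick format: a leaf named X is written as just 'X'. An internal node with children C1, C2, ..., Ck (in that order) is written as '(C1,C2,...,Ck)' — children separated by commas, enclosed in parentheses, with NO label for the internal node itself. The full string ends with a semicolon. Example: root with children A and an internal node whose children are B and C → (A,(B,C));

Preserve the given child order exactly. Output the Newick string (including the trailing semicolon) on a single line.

internal I4 with children ['V', 'I1', 'G', 'I3']
  leaf 'V' → 'V'
  internal I1 with children ['M', 'F', 'R']
    leaf 'M' → 'M'
    leaf 'F' → 'F'
    leaf 'R' → 'R'
  → '(M,F,R)'
  leaf 'G' → 'G'
  internal I3 with children ['I2', 'L']
    internal I2 with children ['I0', 'N']
      internal I0 with children ['K', 'P']
        leaf 'K' → 'K'
        leaf 'P' → 'P'
      → '(K,P)'
      leaf 'N' → 'N'
    → '((K,P),N)'
    leaf 'L' → 'L'
  → '(((K,P),N),L)'
→ '(V,(M,F,R),G,(((K,P),N),L))'
Final: (V,(M,F,R),G,(((K,P),N),L));

Answer: (V,(M,F,R),G,(((K,P),N),L));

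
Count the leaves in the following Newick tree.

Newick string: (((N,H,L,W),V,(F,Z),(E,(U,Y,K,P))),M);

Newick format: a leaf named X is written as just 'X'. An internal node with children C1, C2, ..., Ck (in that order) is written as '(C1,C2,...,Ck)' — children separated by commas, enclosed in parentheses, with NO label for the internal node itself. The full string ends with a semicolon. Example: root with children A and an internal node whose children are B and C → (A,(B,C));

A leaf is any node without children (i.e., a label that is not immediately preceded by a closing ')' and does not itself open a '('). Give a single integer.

Newick: (((N,H,L,W),V,(F,Z),(E,(U,Y,K,P))),M);
Scan left-to-right; a leaf is any maximal label run not followed by '(':
  pos 3: leaf 'N' → count = 1
  pos 5: leaf 'H' → count = 2
  pos 7: leaf 'L' → count = 3
  pos 9: leaf 'W' → count = 4
  pos 12: leaf 'V' → count = 5
  pos 15: leaf 'F' → count = 6
  pos 17: leaf 'Z' → count = 7
  pos 21: leaf 'E' → count = 8
  pos 24: leaf 'U' → count = 9
  pos 26: leaf 'Y' → count = 10
  pos 28: leaf 'K' → count = 11
  pos 30: leaf 'P' → count = 12
  pos 35: leaf 'M' → count = 13
Total leaves: 13

Answer: 13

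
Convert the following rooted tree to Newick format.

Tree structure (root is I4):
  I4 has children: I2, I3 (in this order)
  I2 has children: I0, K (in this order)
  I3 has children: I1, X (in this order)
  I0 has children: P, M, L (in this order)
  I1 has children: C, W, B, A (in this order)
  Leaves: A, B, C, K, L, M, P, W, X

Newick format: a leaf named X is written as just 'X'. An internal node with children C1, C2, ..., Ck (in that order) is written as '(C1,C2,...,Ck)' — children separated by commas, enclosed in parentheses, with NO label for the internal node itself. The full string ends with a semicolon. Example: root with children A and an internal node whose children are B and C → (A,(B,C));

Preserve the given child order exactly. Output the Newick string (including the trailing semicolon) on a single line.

internal I4 with children ['I2', 'I3']
  internal I2 with children ['I0', 'K']
    internal I0 with children ['P', 'M', 'L']
      leaf 'P' → 'P'
      leaf 'M' → 'M'
      leaf 'L' → 'L'
    → '(P,M,L)'
    leaf 'K' → 'K'
  → '((P,M,L),K)'
  internal I3 with children ['I1', 'X']
    internal I1 with children ['C', 'W', 'B', 'A']
      leaf 'C' → 'C'
      leaf 'W' → 'W'
      leaf 'B' → 'B'
      leaf 'A' → 'A'
    → '(C,W,B,A)'
    leaf 'X' → 'X'
  → '((C,W,B,A),X)'
→ '(((P,M,L),K),((C,W,B,A),X))'
Final: (((P,M,L),K),((C,W,B,A),X));

Answer: (((P,M,L),K),((C,W,B,A),X));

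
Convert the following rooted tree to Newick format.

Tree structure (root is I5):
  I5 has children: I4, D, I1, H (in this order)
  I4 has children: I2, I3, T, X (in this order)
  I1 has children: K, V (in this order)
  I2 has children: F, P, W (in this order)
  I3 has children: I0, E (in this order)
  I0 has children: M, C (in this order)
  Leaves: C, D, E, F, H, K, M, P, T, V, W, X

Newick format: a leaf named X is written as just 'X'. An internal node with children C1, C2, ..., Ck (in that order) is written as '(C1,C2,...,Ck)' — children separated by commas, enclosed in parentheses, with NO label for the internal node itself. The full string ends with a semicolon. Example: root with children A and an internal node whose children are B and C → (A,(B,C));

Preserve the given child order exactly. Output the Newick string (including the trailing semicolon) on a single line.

internal I5 with children ['I4', 'D', 'I1', 'H']
  internal I4 with children ['I2', 'I3', 'T', 'X']
    internal I2 with children ['F', 'P', 'W']
      leaf 'F' → 'F'
      leaf 'P' → 'P'
      leaf 'W' → 'W'
    → '(F,P,W)'
    internal I3 with children ['I0', 'E']
      internal I0 with children ['M', 'C']
        leaf 'M' → 'M'
        leaf 'C' → 'C'
      → '(M,C)'
      leaf 'E' → 'E'
    → '((M,C),E)'
    leaf 'T' → 'T'
    leaf 'X' → 'X'
  → '((F,P,W),((M,C),E),T,X)'
  leaf 'D' → 'D'
  internal I1 with children ['K', 'V']
    leaf 'K' → 'K'
    leaf 'V' → 'V'
  → '(K,V)'
  leaf 'H' → 'H'
→ '(((F,P,W),((M,C),E),T,X),D,(K,V),H)'
Final: (((F,P,W),((M,C),E),T,X),D,(K,V),H);

Answer: (((F,P,W),((M,C),E),T,X),D,(K,V),H);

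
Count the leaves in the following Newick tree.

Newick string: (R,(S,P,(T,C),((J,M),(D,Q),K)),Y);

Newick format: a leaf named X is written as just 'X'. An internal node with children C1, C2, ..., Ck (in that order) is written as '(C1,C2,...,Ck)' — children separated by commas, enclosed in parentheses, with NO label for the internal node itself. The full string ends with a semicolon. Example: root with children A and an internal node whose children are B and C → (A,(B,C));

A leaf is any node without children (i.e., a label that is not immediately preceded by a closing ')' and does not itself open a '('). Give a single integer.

Answer: 11

Derivation:
Newick: (R,(S,P,(T,C),((J,M),(D,Q),K)),Y);
Scan left-to-right; a leaf is any maximal label run not followed by '(':
  pos 1: leaf 'R' → count = 1
  pos 4: leaf 'S' → count = 2
  pos 6: leaf 'P' → count = 3
  pos 9: leaf 'T' → count = 4
  pos 11: leaf 'C' → count = 5
  pos 16: leaf 'J' → count = 6
  pos 18: leaf 'M' → count = 7
  pos 22: leaf 'D' → count = 8
  pos 24: leaf 'Q' → count = 9
  pos 27: leaf 'K' → count = 10
  pos 31: leaf 'Y' → count = 11
Total leaves: 11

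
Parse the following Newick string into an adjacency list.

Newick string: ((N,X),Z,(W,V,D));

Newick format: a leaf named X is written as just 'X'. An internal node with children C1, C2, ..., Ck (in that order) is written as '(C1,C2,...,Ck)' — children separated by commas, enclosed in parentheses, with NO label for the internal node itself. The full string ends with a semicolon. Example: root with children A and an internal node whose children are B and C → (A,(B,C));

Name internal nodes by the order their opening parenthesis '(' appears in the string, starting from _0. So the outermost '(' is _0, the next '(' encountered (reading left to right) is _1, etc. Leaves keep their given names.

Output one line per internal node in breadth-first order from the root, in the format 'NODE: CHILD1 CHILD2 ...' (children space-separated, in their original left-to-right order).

Input: ((N,X),Z,(W,V,D));
Scanning left-to-right, naming '(' by encounter order:
  pos 0: '(' -> open internal node _0 (depth 1)
  pos 1: '(' -> open internal node _1 (depth 2)
  pos 5: ')' -> close internal node _1 (now at depth 1)
  pos 9: '(' -> open internal node _2 (depth 2)
  pos 15: ')' -> close internal node _2 (now at depth 1)
  pos 16: ')' -> close internal node _0 (now at depth 0)
Total internal nodes: 3
BFS adjacency from root:
  _0: _1 Z _2
  _1: N X
  _2: W V D

Answer: _0: _1 Z _2
_1: N X
_2: W V D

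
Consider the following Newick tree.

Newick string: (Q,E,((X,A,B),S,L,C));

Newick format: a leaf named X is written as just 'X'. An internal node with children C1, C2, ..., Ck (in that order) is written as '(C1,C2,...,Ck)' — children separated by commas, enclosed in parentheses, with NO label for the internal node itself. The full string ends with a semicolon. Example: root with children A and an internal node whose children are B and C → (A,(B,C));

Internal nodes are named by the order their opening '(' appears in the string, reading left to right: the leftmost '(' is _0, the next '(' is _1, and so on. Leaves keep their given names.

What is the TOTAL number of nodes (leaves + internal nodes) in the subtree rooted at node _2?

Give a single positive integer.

Newick: (Q,E,((X,A,B),S,L,C));
Locate _2: it is the '(' at position 6 (the 3rd '(' reading left to right).
Query: subtree rooted at _2
_2: subtree_size = 1 + 3
  X: subtree_size = 1 + 0
  A: subtree_size = 1 + 0
  B: subtree_size = 1 + 0
Total subtree size of _2: 4

Answer: 4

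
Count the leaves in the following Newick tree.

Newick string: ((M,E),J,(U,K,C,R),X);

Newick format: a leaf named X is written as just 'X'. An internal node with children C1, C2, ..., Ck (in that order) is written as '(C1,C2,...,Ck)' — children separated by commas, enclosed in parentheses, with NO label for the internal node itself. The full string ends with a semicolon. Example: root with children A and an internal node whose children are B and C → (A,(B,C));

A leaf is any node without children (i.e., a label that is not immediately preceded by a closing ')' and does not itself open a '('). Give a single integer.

Answer: 8

Derivation:
Newick: ((M,E),J,(U,K,C,R),X);
Scan left-to-right; a leaf is any maximal label run not followed by '(':
  pos 2: leaf 'M' → count = 1
  pos 4: leaf 'E' → count = 2
  pos 7: leaf 'J' → count = 3
  pos 10: leaf 'U' → count = 4
  pos 12: leaf 'K' → count = 5
  pos 14: leaf 'C' → count = 6
  pos 16: leaf 'R' → count = 7
  pos 19: leaf 'X' → count = 8
Total leaves: 8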